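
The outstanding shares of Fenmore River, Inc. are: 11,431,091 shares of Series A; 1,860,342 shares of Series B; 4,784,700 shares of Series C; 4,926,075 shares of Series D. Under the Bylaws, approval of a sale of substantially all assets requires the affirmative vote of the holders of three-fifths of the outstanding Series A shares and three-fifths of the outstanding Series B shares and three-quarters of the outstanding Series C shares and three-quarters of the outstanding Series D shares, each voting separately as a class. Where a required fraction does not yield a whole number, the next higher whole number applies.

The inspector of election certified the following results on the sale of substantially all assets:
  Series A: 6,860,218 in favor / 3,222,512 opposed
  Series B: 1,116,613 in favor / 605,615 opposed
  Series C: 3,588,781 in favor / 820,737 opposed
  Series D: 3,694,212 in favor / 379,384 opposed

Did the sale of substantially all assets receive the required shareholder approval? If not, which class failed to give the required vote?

Not approved — the Series D shares did not give the required vote.

Series A: 3/5 of 11431091 = 6858654.60, rounded up to 6858655; 6,858,655 required, 6,860,218 in favor — approved.
Series B: 3/5 of 1860342 = 1116205.20, rounded up to 1116206; 1,116,206 required, 1,116,613 in favor — approved.
Series C: 3/4 of 4784700 = 3588525; 3,588,525 required, 3,588,781 in favor — approved.
Series D: 3/4 of 4926075 = 3694556.25, rounded up to 3694557; 3,694,557 required, 3,694,212 in favor — not approved.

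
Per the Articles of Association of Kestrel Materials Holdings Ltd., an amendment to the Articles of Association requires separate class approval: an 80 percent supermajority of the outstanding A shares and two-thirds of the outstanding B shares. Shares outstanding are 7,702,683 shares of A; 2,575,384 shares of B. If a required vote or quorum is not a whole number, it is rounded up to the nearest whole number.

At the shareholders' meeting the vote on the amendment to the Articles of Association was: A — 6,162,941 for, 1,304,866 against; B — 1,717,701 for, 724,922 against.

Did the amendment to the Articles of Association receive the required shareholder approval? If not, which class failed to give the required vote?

Approved — every class gave the required vote.

A: 4/5 of 7702683 = 6162146.40, rounded up to 6162147; 6,162,147 required, 6,162,941 in favor — approved.
B: 2/3 of 2575384 = 1716922.67, rounded up to 1716923; 1,716,923 required, 1,717,701 in favor — approved.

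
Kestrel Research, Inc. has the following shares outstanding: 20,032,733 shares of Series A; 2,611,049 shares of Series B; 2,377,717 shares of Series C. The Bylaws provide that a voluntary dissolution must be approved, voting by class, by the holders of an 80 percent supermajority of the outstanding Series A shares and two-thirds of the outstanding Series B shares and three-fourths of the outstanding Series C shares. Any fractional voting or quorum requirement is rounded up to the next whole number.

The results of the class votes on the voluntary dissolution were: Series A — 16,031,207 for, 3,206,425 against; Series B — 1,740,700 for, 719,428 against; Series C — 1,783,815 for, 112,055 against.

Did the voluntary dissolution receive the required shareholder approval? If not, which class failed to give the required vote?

Series A: 4/5 of 20032733 = 16026186.40, rounded up to 16026187; 16,026,187 required, 16,031,207 in favor — approved.
Series B: 2/3 of 2611049 = 1740699.33, rounded up to 1740700; 1,740,700 required, 1,740,700 in favor — approved.
Series C: 3/4 of 2377717 = 1783287.75, rounded up to 1783288; 1,783,288 required, 1,783,815 in favor — approved.

Approved — every class gave the required vote.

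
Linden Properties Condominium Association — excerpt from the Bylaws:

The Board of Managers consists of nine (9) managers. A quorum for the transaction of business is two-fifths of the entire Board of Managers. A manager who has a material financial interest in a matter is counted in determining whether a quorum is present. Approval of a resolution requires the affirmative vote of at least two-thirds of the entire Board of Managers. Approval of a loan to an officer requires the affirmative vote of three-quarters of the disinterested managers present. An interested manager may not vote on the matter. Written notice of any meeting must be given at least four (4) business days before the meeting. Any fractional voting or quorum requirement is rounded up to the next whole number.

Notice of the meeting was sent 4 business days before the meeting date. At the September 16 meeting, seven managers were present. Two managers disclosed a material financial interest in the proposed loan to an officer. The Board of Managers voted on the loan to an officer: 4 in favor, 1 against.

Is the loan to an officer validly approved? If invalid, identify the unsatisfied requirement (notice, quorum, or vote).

Valid — all requirements satisfied.

Notice: 4 business days given; 4 required (4 ≥ 4). Satisfied.
Quorum: 7 present (interested managers count toward quorum); quorum is 4. Satisfied.
Vote: the loan to an officer requires three-fourths of the disinterested managers present (7 − 2 = 5). 3/4 of 5 = 3.75, rounded up to 4, so 4 affirmative votes are needed; 4 voted in favor. Satisfied.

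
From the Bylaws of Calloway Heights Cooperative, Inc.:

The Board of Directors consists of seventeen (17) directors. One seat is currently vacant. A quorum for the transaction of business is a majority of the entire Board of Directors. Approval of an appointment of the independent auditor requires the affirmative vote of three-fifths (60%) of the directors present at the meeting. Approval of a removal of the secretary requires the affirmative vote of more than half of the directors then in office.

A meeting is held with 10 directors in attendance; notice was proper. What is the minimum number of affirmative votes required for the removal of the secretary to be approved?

The removal of the secretary requires a majority of the directors then in office (16).
A majority of 16 is 9.

9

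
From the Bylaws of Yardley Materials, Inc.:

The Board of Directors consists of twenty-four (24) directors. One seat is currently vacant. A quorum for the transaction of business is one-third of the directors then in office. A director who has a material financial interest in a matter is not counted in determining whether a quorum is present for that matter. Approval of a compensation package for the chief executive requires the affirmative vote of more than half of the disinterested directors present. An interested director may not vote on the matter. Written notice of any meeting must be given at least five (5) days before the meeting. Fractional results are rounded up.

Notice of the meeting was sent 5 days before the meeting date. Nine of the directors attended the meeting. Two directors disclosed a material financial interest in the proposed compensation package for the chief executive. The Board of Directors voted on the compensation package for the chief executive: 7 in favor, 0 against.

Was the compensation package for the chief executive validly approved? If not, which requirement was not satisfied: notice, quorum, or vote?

Invalid — quorum requirement not satisfied.

Notice: 5 days given; 5 required (5 ≥ 5). Satisfied.
Quorum: 9 present, but the 2 interested directors do not count, leaving 7. Quorum is 8. Not satisfied.
Vote: the compensation package for the chief executive requires a majority of the disinterested directors present (9 − 2 = 7). A majority of 7 is 4, so 4 affirmative votes are needed; 7 voted in favor. Satisfied. (Moot — without a quorum no business can be validly transacted.)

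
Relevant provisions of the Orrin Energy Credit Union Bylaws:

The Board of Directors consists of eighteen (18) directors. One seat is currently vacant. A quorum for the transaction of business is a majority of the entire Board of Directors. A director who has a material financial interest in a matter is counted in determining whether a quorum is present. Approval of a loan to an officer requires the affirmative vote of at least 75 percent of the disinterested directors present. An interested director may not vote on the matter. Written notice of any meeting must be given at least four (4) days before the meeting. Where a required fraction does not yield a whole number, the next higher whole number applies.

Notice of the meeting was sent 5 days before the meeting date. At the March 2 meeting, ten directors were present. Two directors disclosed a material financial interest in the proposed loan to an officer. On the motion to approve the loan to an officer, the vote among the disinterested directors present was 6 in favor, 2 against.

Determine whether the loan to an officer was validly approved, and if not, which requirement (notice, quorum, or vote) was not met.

Notice: 5 days given; 4 required (5 ≥ 4). Satisfied.
Quorum: 10 present (interested directors count toward quorum); quorum is 10. Satisfied.
Vote: the loan to an officer requires three-fourths of the disinterested directors present (10 − 2 = 8). 3/4 of 8 = 6, so 6 affirmative votes are needed; 6 voted in favor. Satisfied.

Valid — all requirements satisfied.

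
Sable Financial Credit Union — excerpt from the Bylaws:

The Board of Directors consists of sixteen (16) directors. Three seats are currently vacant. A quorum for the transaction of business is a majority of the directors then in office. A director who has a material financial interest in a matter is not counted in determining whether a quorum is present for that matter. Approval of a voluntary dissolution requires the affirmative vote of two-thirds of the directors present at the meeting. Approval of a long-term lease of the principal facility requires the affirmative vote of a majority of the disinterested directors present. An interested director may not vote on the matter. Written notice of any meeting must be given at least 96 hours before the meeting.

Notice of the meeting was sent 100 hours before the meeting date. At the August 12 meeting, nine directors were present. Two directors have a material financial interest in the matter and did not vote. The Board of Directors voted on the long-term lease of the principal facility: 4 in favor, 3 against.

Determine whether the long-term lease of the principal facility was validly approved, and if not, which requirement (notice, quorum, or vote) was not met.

Notice: 100 hours given; 96 required (100 ≥ 96). Satisfied.
Quorum: 9 present, but the 2 interested directors do not count, leaving 7. Quorum is 7. Satisfied.
Vote: the long-term lease of the principal facility requires a majority of the disinterested directors present (9 − 2 = 7). A majority of 7 is 4, so 4 affirmative votes are needed; 4 voted in favor. Satisfied.

Valid — all requirements satisfied.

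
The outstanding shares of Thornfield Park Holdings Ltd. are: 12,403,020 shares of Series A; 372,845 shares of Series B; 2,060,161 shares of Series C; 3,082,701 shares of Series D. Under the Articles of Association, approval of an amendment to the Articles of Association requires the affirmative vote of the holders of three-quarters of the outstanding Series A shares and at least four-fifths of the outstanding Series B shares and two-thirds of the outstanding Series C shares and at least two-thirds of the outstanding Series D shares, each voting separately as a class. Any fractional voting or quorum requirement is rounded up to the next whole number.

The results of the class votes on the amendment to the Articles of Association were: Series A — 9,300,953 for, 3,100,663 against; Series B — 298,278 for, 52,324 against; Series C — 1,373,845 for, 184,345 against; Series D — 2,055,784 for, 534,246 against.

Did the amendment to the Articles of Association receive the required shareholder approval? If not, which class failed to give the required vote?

Series A: 3/4 of 12403020 = 9302265; 9,302,265 required, 9,300,953 in favor — not approved.
Series B: 4/5 of 372845 = 298276; 298,276 required, 298,278 in favor — approved.
Series C: 2/3 of 2060161 = 1373440.67, rounded up to 1373441; 1,373,441 required, 1,373,845 in favor — approved.
Series D: 2/3 of 3082701 = 2055134; 2,055,134 required, 2,055,784 in favor — approved.

Not approved — the Series A shares did not give the required vote.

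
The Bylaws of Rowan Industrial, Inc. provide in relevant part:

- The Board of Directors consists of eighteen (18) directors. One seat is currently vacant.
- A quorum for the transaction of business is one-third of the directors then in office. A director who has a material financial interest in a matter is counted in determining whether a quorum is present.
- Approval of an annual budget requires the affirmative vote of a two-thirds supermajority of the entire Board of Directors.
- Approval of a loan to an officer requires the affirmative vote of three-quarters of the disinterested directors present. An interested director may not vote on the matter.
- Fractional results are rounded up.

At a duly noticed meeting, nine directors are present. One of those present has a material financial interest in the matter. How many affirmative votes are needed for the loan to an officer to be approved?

6

The loan to an officer requires three-fourths of the disinterested directors present (9 − 1 = 8).
3/4 of 8 = 6.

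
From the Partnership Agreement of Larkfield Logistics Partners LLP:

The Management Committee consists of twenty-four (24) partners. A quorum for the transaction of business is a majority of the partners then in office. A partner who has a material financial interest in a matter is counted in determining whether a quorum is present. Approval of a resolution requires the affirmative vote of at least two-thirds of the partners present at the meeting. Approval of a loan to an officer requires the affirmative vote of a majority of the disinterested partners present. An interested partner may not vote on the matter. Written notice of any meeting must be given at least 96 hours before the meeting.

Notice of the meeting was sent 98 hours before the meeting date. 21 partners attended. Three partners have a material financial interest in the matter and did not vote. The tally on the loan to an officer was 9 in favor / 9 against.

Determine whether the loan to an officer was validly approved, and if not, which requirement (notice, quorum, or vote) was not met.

Notice: 98 hours given; 96 required (98 ≥ 96). Satisfied.
Quorum: 21 present (interested partners count toward quorum); quorum is 13. Satisfied.
Vote: the loan to an officer requires a majority of the disinterested partners present (21 − 3 = 18). A majority of 18 is 10, so 10 affirmative votes are needed; 9 voted in favor. Not satisfied.

Invalid — vote requirement not satisfied.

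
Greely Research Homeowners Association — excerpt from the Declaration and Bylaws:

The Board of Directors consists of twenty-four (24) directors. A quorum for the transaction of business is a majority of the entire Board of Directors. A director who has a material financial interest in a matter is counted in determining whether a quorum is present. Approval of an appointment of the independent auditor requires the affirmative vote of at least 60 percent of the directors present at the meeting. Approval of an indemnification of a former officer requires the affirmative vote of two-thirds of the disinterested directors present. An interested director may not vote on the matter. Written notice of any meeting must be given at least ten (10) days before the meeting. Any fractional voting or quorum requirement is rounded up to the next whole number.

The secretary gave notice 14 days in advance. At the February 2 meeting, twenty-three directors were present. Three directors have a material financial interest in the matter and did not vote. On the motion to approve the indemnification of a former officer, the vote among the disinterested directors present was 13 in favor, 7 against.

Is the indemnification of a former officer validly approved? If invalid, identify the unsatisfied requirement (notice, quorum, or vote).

Notice: 14 days given; 10 required (14 ≥ 10). Satisfied.
Quorum: 23 present (interested directors count toward quorum); quorum is 13. Satisfied.
Vote: the indemnification of a former officer requires two-thirds of the disinterested directors present (23 − 3 = 20). 2/3 of 20 = 13.33, rounded up to 14, so 14 affirmative votes are needed; 13 voted in favor. Not satisfied.

Invalid — vote requirement not satisfied.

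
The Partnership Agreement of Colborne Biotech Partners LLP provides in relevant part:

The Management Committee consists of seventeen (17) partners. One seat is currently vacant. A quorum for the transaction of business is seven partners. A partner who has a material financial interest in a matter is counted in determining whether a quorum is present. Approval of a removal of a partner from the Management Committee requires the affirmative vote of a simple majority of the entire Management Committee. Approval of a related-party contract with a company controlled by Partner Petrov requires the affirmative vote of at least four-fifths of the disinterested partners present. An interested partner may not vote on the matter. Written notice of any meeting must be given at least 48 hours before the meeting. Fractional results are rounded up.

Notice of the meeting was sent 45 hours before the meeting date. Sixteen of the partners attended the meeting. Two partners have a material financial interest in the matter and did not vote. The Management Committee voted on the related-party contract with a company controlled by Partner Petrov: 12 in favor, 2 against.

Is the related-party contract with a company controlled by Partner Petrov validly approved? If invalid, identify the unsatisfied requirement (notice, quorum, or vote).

Invalid — notice requirement not satisfied.

Notice: 45 hours given; 48 required (45 < 48). Not satisfied.
Quorum: 16 present (interested partners count toward quorum); quorum is 7. Satisfied.
Vote: the related-party contract with a company controlled by Partner Petrov requires four-fifths of the disinterested partners present (16 − 2 = 14). 4/5 of 14 = 11.20, rounded up to 12, so 12 affirmative votes are needed; 12 voted in favor. Satisfied.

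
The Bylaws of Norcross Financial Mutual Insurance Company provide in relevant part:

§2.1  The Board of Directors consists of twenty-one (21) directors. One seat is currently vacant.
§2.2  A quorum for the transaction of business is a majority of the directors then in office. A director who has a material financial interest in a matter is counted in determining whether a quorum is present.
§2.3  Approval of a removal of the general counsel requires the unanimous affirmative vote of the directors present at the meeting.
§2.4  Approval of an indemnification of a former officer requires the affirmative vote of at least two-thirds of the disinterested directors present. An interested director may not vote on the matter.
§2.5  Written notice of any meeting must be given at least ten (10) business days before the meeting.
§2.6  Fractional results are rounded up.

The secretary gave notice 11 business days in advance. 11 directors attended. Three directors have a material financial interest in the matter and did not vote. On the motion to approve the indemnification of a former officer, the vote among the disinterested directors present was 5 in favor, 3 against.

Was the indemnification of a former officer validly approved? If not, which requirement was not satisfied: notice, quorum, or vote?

Notice: 11 business days given; 10 required (11 ≥ 10). Satisfied.
Quorum: 11 present (interested directors count toward quorum); quorum is 11. Satisfied.
Vote: the indemnification of a former officer requires two-thirds of the disinterested directors present (11 − 3 = 8). 2/3 of 8 = 5.33, rounded up to 6, so 6 affirmative votes are needed; 5 voted in favor. Not satisfied.

Invalid — vote requirement not satisfied.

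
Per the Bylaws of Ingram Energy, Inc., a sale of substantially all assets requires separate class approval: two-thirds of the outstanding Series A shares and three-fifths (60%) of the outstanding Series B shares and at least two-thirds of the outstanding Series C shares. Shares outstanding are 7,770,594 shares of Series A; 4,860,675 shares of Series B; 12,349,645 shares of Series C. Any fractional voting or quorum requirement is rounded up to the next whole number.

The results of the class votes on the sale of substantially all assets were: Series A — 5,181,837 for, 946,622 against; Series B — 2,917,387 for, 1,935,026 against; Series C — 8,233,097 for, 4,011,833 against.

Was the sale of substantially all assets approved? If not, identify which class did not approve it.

Series A: 2/3 of 7770594 = 5180396; 5,180,396 required, 5,181,837 in favor — approved.
Series B: 3/5 of 4860675 = 2916405; 2,916,405 required, 2,917,387 in favor — approved.
Series C: 2/3 of 12349645 = 8233096.67, rounded up to 8233097; 8,233,097 required, 8,233,097 in favor — approved.

Approved — every class gave the required vote.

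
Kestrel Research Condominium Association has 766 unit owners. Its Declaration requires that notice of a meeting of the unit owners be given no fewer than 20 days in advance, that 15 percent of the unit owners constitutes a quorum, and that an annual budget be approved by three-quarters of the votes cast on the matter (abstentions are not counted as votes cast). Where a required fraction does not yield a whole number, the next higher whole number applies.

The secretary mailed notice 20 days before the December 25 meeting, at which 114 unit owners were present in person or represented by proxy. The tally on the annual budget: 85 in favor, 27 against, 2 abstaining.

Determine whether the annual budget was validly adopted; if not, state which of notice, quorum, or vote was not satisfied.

Notice: 20 days given; 20 required. Satisfied.
Quorum: 15% of 766 = 114.90, rounded up to 115; 114 present. Not satisfied.
Vote: requires three-fourths of the votes cast (114 − 2 abstaining = 112); 3/4 of 112 = 84, so 84 needed; 85 in favor. Satisfied.

Invalid — quorum requirement not satisfied.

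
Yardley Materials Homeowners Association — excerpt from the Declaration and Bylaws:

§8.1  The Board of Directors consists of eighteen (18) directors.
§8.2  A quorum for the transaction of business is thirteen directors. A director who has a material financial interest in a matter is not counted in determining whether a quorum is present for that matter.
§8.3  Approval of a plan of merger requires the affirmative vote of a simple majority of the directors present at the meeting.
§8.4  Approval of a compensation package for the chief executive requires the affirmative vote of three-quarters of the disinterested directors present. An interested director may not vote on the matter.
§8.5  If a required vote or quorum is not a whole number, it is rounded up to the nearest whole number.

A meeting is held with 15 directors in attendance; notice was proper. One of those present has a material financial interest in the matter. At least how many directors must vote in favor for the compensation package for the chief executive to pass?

The compensation package for the chief executive requires three-fourths of the disinterested directors present (15 − 1 = 14).
3/4 of 14 = 10.50, rounded up to 11.

11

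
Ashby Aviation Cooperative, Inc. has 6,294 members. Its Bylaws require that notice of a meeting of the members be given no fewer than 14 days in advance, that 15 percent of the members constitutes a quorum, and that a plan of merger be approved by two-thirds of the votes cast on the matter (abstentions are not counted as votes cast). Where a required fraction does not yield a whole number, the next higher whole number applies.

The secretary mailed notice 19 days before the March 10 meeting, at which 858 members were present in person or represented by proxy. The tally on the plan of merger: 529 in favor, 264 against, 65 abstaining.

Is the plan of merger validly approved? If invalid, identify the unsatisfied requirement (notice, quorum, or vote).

Invalid — quorum requirement not satisfied.

Notice: 19 days given; 14 required. Satisfied.
Quorum: 15% of 6,294 = 944.10, rounded up to 945; 858 present. Not satisfied.
Vote: requires two-thirds of the votes cast (858 − 65 abstaining = 793); 2/3 of 793 = 528.67, rounded up to 529, so 529 needed; 529 in favor. Satisfied.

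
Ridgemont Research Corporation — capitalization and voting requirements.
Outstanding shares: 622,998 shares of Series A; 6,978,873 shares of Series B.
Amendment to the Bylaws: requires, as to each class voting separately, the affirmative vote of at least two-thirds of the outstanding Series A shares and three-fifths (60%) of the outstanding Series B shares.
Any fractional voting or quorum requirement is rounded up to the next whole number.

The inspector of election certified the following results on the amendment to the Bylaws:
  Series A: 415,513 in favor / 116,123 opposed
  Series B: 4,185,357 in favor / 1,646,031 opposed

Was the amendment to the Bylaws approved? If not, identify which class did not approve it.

Not approved — the Series B shares did not give the required vote.

Series A: 2/3 of 622998 = 415332; 415,332 required, 415,513 in favor — approved.
Series B: 3/5 of 6978873 = 4187323.80, rounded up to 4187324; 4,187,324 required, 4,185,357 in favor — not approved.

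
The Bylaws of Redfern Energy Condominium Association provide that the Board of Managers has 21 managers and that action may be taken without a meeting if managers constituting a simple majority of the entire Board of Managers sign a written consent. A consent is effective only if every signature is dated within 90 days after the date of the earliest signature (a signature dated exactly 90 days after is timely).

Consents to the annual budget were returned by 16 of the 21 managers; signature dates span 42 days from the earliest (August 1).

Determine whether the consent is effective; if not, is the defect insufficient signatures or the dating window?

Signatures required: a simple majority of 21 — a majority of 21 is 11, so 11 needed; 16 signed. Sufficient.
Dating window: the latest signature is 42 days after the earliest; the limit is 90 days. Within the window.

Effective — both the signature and dating-window requirements are satisfied.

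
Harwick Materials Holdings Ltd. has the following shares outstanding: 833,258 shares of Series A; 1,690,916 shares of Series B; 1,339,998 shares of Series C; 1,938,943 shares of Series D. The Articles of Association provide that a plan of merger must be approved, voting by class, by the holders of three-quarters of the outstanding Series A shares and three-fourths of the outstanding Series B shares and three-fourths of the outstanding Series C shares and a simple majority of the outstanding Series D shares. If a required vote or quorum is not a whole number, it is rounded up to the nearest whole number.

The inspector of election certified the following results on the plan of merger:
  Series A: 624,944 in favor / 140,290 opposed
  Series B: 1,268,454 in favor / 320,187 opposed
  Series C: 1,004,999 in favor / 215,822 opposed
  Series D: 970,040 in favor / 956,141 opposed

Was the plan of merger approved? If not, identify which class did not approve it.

Approved — every class gave the required vote.

Series A: 3/4 of 833258 = 624943.50, rounded up to 624944; 624,944 required, 624,944 in favor — approved.
Series B: 3/4 of 1690916 = 1268187; 1,268,187 required, 1,268,454 in favor — approved.
Series C: 3/4 of 1339998 = 1004998.50, rounded up to 1004999; 1,004,999 required, 1,004,999 in favor — approved.
Series D: a majority of 1938943 is 969472; 969,472 required, 970,040 in favor — approved.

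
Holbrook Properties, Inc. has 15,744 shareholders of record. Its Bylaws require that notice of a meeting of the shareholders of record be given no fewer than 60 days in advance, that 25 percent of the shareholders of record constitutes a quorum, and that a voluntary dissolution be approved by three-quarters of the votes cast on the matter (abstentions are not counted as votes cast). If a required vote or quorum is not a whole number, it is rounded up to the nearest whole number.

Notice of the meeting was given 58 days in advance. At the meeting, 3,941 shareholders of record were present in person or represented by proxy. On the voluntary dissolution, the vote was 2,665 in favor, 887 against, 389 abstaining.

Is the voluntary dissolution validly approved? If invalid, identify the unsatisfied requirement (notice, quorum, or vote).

Invalid — notice requirement not satisfied.

Notice: 58 days given; 60 required. Not satisfied.
Quorum: 25% of 15,744 = 3,936; 3,941 present. Satisfied.
Vote: requires three-fourths of the votes cast (3,941 − 389 abstaining = 3,552); 3/4 of 3552 = 2664, so 2,664 needed; 2,665 in favor. Satisfied.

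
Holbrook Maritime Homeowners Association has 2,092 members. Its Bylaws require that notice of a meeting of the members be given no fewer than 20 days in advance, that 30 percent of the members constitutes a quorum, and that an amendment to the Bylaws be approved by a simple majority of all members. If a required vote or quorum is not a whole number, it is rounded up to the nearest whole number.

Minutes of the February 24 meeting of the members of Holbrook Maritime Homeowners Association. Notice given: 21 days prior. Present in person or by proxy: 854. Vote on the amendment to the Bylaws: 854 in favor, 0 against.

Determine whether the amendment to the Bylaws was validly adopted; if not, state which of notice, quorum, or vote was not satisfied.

Invalid — vote requirement not satisfied.

Notice: 21 days given; 20 required. Satisfied.
Quorum: 30% of 2,092 = 627.60, rounded up to 628; 854 present. Satisfied.
Vote: requires a majority of all members (2,092); a majority of 2092 is 1047, so 1,047 needed; 854 in favor. Not satisfied.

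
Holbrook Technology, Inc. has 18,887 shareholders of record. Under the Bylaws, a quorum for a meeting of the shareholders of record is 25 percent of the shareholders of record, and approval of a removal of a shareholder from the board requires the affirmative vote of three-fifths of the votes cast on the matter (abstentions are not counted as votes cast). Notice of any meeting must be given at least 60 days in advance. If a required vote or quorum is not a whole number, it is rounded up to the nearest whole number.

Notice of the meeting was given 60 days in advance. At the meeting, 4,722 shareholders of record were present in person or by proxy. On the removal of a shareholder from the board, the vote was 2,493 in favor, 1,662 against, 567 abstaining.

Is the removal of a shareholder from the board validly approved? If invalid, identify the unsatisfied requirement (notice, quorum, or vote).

Notice: 60 days given; 60 required. Satisfied.
Quorum: 25% of 18,887 = 4,721.75, rounded up to 4,722; 4,722 present. Satisfied.
Vote: requires three-fifths of the votes cast (4,722 − 567 abstaining = 4,155); 3/5 of 4155 = 2493, so 2,493 needed; 2,493 in favor. Satisfied.

Valid — all requirements satisfied.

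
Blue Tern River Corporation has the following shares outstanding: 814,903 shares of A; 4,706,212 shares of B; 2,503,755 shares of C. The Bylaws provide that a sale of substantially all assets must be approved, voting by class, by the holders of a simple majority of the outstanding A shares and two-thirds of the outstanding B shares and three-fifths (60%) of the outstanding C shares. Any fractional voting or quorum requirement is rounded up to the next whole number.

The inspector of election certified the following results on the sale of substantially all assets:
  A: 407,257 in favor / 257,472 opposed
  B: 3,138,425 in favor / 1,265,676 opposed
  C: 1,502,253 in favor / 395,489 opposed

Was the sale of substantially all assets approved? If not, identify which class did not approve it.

A: a majority of 814903 is 407452; 407,452 required, 407,257 in favor — not approved.
B: 2/3 of 4706212 = 3137474.67, rounded up to 3137475; 3,137,475 required, 3,138,425 in favor — approved.
C: 3/5 of 2503755 = 1502253; 1,502,253 required, 1,502,253 in favor — approved.

Not approved — the A shares did not give the required vote.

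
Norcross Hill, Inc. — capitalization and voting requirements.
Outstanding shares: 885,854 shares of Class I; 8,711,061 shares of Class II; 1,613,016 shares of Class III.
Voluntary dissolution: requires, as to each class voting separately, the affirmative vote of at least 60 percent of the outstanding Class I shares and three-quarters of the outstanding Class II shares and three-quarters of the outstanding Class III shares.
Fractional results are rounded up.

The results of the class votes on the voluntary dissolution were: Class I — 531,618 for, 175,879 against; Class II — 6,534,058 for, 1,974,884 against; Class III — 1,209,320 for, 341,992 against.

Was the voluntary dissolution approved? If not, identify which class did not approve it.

Not approved — the Class III shares did not give the required vote.

Class I: 3/5 of 885854 = 531512.40, rounded up to 531513; 531,513 required, 531,618 in favor — approved.
Class II: 3/4 of 8711061 = 6533295.75, rounded up to 6533296; 6,533,296 required, 6,534,058 in favor — approved.
Class III: 3/4 of 1613016 = 1209762; 1,209,762 required, 1,209,320 in favor — not approved.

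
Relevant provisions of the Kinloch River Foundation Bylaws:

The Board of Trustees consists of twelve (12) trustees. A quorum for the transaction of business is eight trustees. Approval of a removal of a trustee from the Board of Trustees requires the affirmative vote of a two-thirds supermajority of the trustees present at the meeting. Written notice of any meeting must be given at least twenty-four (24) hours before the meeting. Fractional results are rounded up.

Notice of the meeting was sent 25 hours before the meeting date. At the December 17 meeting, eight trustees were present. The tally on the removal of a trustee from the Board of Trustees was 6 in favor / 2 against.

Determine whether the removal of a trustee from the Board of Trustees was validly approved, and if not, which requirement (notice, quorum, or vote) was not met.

Notice: 25 hours given; 24 required (25 ≥ 24). Satisfied.
Quorum: 8 present; quorum is 8. Satisfied.
Vote: the removal of a trustee from the Board of Trustees requires two-thirds of the trustees present (8). 2/3 of 8 = 5.33, rounded up to 6, so 6 affirmative votes are needed; 6 voted in favor. Satisfied.

Valid — all requirements satisfied.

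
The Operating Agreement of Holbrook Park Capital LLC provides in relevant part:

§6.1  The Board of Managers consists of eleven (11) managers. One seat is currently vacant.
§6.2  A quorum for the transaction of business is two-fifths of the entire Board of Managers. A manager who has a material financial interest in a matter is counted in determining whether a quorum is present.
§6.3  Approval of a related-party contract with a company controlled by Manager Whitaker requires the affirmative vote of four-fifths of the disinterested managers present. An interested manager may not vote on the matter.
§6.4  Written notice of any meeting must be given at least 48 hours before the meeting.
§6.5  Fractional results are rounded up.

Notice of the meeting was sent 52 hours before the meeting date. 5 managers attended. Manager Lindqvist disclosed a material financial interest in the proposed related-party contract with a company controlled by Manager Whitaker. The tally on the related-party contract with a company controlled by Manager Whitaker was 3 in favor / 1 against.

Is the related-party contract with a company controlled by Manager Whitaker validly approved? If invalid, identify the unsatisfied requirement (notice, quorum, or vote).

Notice: 52 hours given; 48 required (52 ≥ 48). Satisfied.
Quorum: 5 present (interested managers count toward quorum); quorum is 5. Satisfied.
Vote: the related-party contract with a company controlled by Manager Whitaker requires four-fifths of the disinterested managers present (5 − 1 = 4). 4/5 of 4 = 3.20, rounded up to 4, so 4 affirmative votes are needed; 3 voted in favor. Not satisfied.

Invalid — vote requirement not satisfied.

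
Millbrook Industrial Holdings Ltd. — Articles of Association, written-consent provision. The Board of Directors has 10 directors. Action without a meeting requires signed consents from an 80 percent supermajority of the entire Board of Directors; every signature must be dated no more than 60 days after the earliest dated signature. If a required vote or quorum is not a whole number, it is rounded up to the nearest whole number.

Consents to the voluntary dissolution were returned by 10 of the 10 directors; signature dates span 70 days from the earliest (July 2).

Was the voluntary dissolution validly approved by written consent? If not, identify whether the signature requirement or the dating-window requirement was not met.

Not effective — dating-window requirement not satisfied.

Signatures required: an 80 percent supermajority of 10 — 4/5 of 10 = 8, so 8 needed; 10 signed. Sufficient.
Dating window: the latest signature is 70 days after the earliest; the limit is 60 days. Outside the window.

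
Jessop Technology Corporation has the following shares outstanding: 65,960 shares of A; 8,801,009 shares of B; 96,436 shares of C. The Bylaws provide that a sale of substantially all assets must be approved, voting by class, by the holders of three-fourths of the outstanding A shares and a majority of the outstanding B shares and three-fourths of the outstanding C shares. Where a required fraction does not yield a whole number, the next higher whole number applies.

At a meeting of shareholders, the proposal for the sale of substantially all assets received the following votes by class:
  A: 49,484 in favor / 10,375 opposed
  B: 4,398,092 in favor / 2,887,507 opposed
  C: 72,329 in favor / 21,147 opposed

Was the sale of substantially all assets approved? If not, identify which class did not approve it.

A: 3/4 of 65960 = 49470; 49,470 required, 49,484 in favor — approved.
B: a majority of 8801009 is 4400505; 4,400,505 required, 4,398,092 in favor — not approved.
C: 3/4 of 96436 = 72327; 72,327 required, 72,329 in favor — approved.

Not approved — the B shares did not give the required vote.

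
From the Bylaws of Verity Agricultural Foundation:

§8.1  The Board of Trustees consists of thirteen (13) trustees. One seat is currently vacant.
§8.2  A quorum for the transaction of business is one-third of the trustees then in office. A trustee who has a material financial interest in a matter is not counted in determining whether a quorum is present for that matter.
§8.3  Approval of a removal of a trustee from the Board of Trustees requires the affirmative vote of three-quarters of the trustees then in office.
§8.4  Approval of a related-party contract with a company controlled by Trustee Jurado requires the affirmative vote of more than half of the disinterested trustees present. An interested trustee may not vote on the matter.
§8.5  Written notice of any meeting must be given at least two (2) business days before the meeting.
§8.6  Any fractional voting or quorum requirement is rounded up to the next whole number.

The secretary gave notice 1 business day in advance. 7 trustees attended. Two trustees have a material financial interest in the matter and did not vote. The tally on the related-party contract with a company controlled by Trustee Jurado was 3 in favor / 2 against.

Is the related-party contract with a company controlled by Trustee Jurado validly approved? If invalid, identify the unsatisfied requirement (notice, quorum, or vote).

Notice: 1 business day given; 2 required (1 < 2). Not satisfied.
Quorum: 7 present, but the 2 interested trustees do not count, leaving 5. Quorum is 4. Satisfied.
Vote: the related-party contract with a company controlled by Trustee Jurado requires a majority of the disinterested trustees present (7 − 2 = 5). A majority of 5 is 3, so 3 affirmative votes are needed; 3 voted in favor. Satisfied.

Invalid — notice requirement not satisfied.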